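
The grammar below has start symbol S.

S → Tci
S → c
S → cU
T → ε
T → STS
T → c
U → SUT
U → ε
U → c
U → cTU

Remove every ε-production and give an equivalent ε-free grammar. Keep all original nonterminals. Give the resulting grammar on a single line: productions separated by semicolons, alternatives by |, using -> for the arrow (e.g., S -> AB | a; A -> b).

S -> c | cU | ci | Tci; T -> c | SS | STS; U -> S | c | ST | SU | cT | cU | SUT | cTU

Nullable set: {T, U}.
S -> Tci: T nullable, giving Tci | ci.
S -> cU: U nullable, giving c | cU.
Drop T -> ε.
T -> STS: T nullable, giving SS | STS.
Drop U -> ε.
U -> SUT: U, T nullable, giving S | ST | SU | SUT.
U -> cTU: T, U nullable, giving c | cT | cTU | cU.
Unchanged (no nullable symbols): S -> c; T -> c; U -> c.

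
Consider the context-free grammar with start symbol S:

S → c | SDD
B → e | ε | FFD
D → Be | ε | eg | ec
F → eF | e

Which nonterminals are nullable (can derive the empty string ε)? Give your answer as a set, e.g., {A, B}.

{B, D}

Directly nullable (have an ε-rule): {B, D}.
Not nullable: F, S — each has a terminal in every rule's right-hand side or depends on a non-nullable symbol.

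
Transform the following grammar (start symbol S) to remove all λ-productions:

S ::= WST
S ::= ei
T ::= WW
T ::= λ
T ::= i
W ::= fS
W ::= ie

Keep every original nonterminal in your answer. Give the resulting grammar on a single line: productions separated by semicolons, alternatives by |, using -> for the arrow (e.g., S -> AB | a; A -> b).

S -> WS | ei | WST; T -> i | WW; W -> fS | ie

Nullable set: {T}.
S -> WST: T nullable, giving WS | WST.
Drop T -> λ.
Unchanged (no nullable symbols): S -> ei; T -> WW; T -> i; W -> fS; W -> ie.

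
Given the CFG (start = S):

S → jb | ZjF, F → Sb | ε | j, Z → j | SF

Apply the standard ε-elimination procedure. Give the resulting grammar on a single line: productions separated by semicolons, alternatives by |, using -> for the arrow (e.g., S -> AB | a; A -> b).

Nullable set: {F}.
S -> ZjF: F nullable, giving Zj | ZjF.
Drop F -> ε.
Z -> SF: F nullable, giving S | SF.
Unchanged (no nullable symbols): S -> jb; F -> Sb; F -> j; Z -> j.

S -> Zj | jb | ZjF; F -> j | Sb; Z -> S | j | SF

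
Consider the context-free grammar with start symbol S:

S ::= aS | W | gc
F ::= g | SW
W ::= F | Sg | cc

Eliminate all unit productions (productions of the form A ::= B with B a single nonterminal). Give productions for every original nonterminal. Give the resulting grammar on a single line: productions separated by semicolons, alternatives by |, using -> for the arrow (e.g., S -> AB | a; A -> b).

Unit productions: S->W, W->F.
Unit pairs (A ⇒* B via units): (S,F), (S,W), (W,F).
S: inherits non-unit rules of {F, S, W} → SW | Sg | aS | cc | g | gc.
F: inherits non-unit rules of {F} → SW | g.
W: inherits non-unit rules of {F, W} → SW | Sg | cc | g.

S -> g | SW | Sg | aS | cc | gc; F -> g | SW; W -> g | SW | Sg | cc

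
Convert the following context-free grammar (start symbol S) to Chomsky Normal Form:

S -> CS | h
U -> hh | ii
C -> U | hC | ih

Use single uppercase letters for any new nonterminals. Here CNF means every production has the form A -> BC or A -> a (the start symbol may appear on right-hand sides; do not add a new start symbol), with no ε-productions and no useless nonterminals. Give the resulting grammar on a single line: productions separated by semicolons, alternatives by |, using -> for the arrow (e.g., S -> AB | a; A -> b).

No ε-productions.
After unit-elimination: S -> h | CS; C -> hC | hh | ih | ii; U -> hh | ii.
TERM: introduce A -> h, B -> i and substitute in every rule of length ≥2.
Drop unreachable/unproductive: U.

S -> h | CS; A -> h; B -> i; C -> AA | AC | BA | BB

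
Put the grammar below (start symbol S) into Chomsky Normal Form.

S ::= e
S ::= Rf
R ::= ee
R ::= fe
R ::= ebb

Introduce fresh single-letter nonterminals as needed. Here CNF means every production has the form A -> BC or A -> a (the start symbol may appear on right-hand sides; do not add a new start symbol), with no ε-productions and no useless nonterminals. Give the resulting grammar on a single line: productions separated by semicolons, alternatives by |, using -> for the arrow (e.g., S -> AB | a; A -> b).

S -> e | RC; A -> e; B -> b; C -> f; D -> BB; R -> AA | AD | CA

No ε-productions.
No unit productions to eliminate.
TERM: introduce B -> b, A -> e, C -> f and substitute in every rule of length ≥2.
BIN: R -> ABB becomes R -> AD, D -> BB.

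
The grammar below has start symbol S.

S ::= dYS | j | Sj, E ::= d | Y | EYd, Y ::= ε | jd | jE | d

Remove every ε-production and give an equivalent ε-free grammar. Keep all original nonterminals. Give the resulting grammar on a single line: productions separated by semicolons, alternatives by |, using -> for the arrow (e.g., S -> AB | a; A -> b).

Nullable set: {E, Y}.
S -> dYS: Y nullable, giving dS | dYS.
E -> EYd: E, Y nullable, giving EYd | Ed | Yd | d.
E -> Y: Y nullable, giving Y.
Drop Y -> ε.
Y -> jE: E nullable, giving j | jE.
Unchanged (no nullable symbols): S -> Sj; S -> j; E -> d; Y -> d; Y -> jd.

S -> j | Sj | dS | dYS; E -> Y | d | Ed | Yd | EYd; Y -> d | j | jE | jd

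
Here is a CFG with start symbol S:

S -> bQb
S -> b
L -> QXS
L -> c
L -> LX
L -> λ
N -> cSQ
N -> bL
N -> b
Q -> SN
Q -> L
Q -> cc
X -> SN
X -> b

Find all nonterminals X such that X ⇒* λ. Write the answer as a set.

Directly nullable (have an ε-rule): {L}.
Q is nullable via Q -> L (every symbol on the right is already known nullable).
Not nullable: N, S, X — each has a terminal in every rule's right-hand side or depends on a non-nullable symbol.

{L, Q}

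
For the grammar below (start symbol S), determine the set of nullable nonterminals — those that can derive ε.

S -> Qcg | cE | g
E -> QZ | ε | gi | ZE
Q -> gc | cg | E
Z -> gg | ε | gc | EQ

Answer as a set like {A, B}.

Directly nullable (have an ε-rule): {E, Z}.
Q is nullable via Q -> E (every symbol on the right is already known nullable).
Not nullable: S — each has a terminal in every rule's right-hand side or depends on a non-nullable symbol.

{E, Q, Z}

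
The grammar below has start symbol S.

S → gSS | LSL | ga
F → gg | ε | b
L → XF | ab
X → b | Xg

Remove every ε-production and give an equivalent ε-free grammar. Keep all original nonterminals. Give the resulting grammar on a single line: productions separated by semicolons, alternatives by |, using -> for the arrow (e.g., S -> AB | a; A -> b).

S -> ga | LSL | gSS; F -> b | gg; L -> X | XF | ab; X -> b | Xg

Nullable set: {F}.
Drop F -> ε.
L -> XF: F nullable, giving X | XF.
Unchanged (no nullable symbols): S -> LSL; S -> gSS; S -> ga; F -> b; F -> gg; L -> ab; X -> Xg; X -> b.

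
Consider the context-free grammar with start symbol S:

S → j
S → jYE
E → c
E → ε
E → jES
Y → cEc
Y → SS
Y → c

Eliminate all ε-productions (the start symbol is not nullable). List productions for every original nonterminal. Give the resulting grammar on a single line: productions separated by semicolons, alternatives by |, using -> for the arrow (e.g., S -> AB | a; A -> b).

S -> j | jY | jYE; E -> c | jS | jES; Y -> c | SS | cc | cEc

Nullable set: {E}.
S -> jYE: E nullable, giving jY | jYE.
Drop E -> ε.
E -> jES: E nullable, giving jES | jS.
Y -> cEc: E nullable, giving cEc | cc.
Unchanged (no nullable symbols): S -> j; E -> c; Y -> SS; Y -> c.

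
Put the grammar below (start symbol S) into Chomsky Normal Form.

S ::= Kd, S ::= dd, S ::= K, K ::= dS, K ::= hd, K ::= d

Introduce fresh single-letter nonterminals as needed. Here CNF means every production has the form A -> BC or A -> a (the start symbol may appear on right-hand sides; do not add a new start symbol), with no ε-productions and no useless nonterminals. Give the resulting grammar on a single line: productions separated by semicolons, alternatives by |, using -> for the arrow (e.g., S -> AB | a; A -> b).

No ε-productions.
After unit-elimination: S -> d | Kd | dS | dd | hd; K -> d | dS | hd.
TERM: introduce A -> d, B -> h and substitute in every rule of length ≥2.

S -> d | AA | AS | BA | KA; A -> d; B -> h; K -> d | AS | BA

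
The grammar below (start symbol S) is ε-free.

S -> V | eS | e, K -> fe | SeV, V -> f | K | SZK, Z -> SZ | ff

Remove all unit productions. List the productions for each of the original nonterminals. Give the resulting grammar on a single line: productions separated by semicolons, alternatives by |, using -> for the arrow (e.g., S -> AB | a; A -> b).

S -> e | f | eS | fe | SZK | SeV; K -> fe | SeV; V -> f | fe | SZK | SeV; Z -> SZ | ff

Unit productions: S->V, V->K.
Unit pairs (A ⇒* B via units): (S,K), (S,V), (V,K).
S: inherits non-unit rules of {K, S, V} → SZK | SeV | e | eS | f | fe.
K: inherits non-unit rules of {K} → SeV | fe.
V: inherits non-unit rules of {K, V} → SZK | SeV | f | fe.
Z: inherits non-unit rules of {Z} → SZ | ff.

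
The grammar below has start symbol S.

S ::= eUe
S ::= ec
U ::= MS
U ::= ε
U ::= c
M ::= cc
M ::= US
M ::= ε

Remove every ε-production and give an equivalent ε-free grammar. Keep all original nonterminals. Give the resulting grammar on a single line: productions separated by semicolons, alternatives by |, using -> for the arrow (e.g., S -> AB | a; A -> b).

Nullable set: {M, U}.
S -> eUe: U nullable, giving eUe | ee.
Drop M -> ε.
M -> US: U nullable, giving S | US.
Drop U -> ε.
U -> MS: M nullable, giving MS | S.
Unchanged (no nullable symbols): S -> ec; M -> cc; U -> c.

S -> ec | ee | eUe; M -> S | US | cc; U -> S | c | MS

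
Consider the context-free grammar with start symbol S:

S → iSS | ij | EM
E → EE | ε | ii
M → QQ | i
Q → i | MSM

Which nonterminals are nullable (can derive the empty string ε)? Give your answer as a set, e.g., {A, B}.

Directly nullable (have an ε-rule): {E}.
Not nullable: M, Q, S — each has a terminal in every rule's right-hand side or depends on a non-nullable symbol.

{E}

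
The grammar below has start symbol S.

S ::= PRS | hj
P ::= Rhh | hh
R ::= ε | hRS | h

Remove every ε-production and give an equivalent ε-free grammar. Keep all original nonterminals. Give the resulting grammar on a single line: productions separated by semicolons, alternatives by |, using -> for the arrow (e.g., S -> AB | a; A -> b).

Nullable set: {R}.
S -> PRS: R nullable, giving PRS | PS.
P -> Rhh: R nullable, giving Rhh | hh.
Drop R -> ε.
R -> hRS: R nullable, giving hRS | hS.
Unchanged (no nullable symbols): S -> hj; P -> hh; R -> h.

S -> PS | hj | PRS; P -> hh | Rhh; R -> h | hS | hRS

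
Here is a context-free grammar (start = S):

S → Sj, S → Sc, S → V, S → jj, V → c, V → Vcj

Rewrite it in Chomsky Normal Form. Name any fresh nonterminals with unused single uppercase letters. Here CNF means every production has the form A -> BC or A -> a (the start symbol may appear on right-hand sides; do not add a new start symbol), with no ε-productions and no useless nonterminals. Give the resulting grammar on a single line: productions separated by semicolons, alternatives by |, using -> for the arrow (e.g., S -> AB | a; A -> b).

S -> c | BB | SA | SB | VC; A -> c; B -> j; C -> AB; D -> AB; V -> c | VD

No ε-productions.
After unit-elimination: S -> c | Sc | Sj | jj | Vcj; V -> c | Vcj.
TERM: introduce A -> c, B -> j and substitute in every rule of length ≥2.
BIN: S -> VAB becomes S -> VC, C -> AB; V -> VAB becomes V -> VD, D -> AB.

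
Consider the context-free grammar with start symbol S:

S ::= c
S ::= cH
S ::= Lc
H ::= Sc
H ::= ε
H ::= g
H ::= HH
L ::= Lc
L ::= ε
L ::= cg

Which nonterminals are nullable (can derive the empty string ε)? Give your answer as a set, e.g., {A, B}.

Directly nullable (have an ε-rule): {H, L}.
Not nullable: S — each has a terminal in every rule's right-hand side or depends on a non-nullable symbol.

{H, L}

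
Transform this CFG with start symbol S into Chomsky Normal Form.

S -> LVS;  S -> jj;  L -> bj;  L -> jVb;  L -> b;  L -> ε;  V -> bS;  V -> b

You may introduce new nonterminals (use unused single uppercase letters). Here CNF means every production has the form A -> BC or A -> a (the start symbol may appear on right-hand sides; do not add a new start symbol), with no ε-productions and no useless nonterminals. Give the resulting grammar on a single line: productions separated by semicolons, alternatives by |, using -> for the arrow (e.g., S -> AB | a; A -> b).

Nullable: {L}; after ε-elimination: S -> VS | jj | LVS; L -> b | bj | jVb; V -> b | bS.
No unit productions to eliminate.
TERM: introduce A -> b, B -> j and substitute in every rule of length ≥2.
BIN: L -> BVA becomes L -> BC, C -> VA; S -> LVS becomes S -> LD, D -> VS.

S -> BB | LD | VS; A -> b; B -> j; C -> VA; D -> VS; L -> b | AB | BC; V -> b | AS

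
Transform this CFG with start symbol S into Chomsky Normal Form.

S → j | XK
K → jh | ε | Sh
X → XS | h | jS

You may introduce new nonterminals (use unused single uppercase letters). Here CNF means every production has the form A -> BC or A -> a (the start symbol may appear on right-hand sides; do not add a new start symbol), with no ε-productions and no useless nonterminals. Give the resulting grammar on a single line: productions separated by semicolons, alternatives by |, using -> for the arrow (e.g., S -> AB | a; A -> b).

S -> h | j | BS | XK | XS; A -> h; B -> j; K -> BA | SA; X -> h | BS | XS

Nullable: {K}; after ε-elimination: S -> X | j | XK; K -> Sh | jh; X -> h | XS | jS.
After unit-elimination: S -> h | j | XK | XS | jS; K -> Sh | jh; X -> h | XS | jS.
TERM: introduce A -> h, B -> j and substitute in every rule of length ≥2.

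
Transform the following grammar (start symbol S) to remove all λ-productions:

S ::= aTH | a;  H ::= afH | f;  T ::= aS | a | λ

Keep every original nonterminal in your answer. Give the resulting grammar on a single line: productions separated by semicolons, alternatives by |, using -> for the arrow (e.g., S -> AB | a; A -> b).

S -> a | aH | aTH; H -> f | afH; T -> a | aS

Nullable set: {T}.
S -> aTH: T nullable, giving aH | aTH.
Drop T -> λ.
Unchanged (no nullable symbols): S -> a; H -> afH; H -> f; T -> a; T -> aS.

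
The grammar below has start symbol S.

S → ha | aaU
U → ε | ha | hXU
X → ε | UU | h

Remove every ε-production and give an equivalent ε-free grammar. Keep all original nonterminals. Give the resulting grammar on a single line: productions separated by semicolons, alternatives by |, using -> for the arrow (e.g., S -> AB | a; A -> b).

S -> aa | ha | aaU; U -> h | hU | hX | ha | hXU; X -> U | h | UU

Nullable set: {U, X}.
S -> aaU: U nullable, giving aa | aaU.
Drop U -> ε.
U -> hXU: X, U nullable, giving h | hU | hX | hXU.
Drop X -> ε.
X -> UU: U, U nullable, giving U | UU.
Unchanged (no nullable symbols): S -> ha; U -> ha; X -> h.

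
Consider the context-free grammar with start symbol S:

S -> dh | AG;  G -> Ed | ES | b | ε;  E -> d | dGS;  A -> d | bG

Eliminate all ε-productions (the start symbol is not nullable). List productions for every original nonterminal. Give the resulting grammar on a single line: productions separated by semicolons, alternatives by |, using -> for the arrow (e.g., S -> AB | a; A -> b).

S -> A | AG | dh; A -> b | d | bG; E -> d | dS | dGS; G -> b | ES | Ed

Nullable set: {G}.
S -> AG: G nullable, giving A | AG.
A -> bG: G nullable, giving b | bG.
E -> dGS: G nullable, giving dGS | dS.
Drop G -> ε.
Unchanged (no nullable symbols): S -> dh; A -> d; E -> d; G -> ES; G -> Ed; G -> b.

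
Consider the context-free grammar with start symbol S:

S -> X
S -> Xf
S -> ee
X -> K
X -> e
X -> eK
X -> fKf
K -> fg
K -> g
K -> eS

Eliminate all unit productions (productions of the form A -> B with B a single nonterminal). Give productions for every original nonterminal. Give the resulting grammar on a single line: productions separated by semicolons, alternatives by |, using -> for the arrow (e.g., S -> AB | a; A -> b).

S -> e | g | Xf | eK | eS | ee | fg | fKf; K -> g | eS | fg; X -> e | g | eK | eS | fg | fKf

Unit productions: S->X, X->K.
Unit pairs (A ⇒* B via units): (S,K), (S,X), (X,K).
S: inherits non-unit rules of {K, S, X} → Xf | e | eK | eS | ee | fKf | fg | g.
K: inherits non-unit rules of {K} → eS | fg | g.
X: inherits non-unit rules of {K, X} → e | eK | eS | fKf | fg | g.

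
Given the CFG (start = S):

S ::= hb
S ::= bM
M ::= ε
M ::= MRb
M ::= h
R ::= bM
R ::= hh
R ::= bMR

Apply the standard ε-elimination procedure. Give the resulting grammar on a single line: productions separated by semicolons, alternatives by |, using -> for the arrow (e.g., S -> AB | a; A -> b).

Nullable set: {M}.
S -> bM: M nullable, giving b | bM.
Drop M -> ε.
M -> MRb: M nullable, giving MRb | Rb.
R -> bM: M nullable, giving b | bM.
R -> bMR: M nullable, giving bMR | bR.
Unchanged (no nullable symbols): S -> hb; M -> h; R -> hh.

S -> b | bM | hb; M -> h | Rb | MRb; R -> b | bM | bR | hh | bMR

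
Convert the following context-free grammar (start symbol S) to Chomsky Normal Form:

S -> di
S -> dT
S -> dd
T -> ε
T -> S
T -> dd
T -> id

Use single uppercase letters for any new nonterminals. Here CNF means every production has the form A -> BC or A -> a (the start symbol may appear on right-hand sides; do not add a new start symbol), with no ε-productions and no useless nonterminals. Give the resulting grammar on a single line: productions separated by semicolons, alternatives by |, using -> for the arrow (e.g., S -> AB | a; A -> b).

Nullable: {T}; after ε-elimination: S -> d | dT | dd | di; T -> S | dd | id.
After unit-elimination: S -> d | dT | dd | di; T -> d | dT | dd | di | id.
TERM: introduce A -> d, B -> i and substitute in every rule of length ≥2.

S -> d | AA | AB | AT; A -> d; B -> i; T -> d | AA | AB | AT | BA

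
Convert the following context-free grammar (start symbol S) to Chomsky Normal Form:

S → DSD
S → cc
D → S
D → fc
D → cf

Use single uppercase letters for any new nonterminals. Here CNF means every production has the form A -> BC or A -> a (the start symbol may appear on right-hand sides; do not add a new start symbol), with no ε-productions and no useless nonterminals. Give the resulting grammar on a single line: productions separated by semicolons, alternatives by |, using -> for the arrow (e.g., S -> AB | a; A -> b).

S -> AA | DE; A -> c; B -> f; C -> SD; D -> AA | AB | BA | DC; E -> SD

No ε-productions.
After unit-elimination: S -> cc | DSD; D -> cc | cf | fc | DSD.
TERM: introduce A -> c, B -> f and substitute in every rule of length ≥2.
BIN: D -> DSD becomes D -> DC, C -> SD; S -> DSD becomes S -> DE, E -> SD.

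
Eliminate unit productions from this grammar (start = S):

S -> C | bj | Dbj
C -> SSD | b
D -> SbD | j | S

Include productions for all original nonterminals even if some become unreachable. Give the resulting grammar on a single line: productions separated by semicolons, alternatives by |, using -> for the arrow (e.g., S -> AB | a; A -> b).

Unit productions: D->S, S->C.
Unit pairs (A ⇒* B via units): (D,C), (D,S), (S,C).
S: inherits non-unit rules of {C, S} → Dbj | SSD | b | bj.
C: inherits non-unit rules of {C} → SSD | b.
D: inherits non-unit rules of {C, D, S} → Dbj | SSD | SbD | b | bj | j.

S -> b | bj | Dbj | SSD; C -> b | SSD; D -> b | j | bj | Dbj | SSD | SbD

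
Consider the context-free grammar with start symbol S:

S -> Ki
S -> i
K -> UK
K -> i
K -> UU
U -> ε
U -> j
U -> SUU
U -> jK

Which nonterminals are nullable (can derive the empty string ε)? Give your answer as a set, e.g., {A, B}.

{K, U}

Directly nullable (have an ε-rule): {U}.
K is nullable via K -> UU (every symbol on the right is already known nullable).
Not nullable: S — each has a terminal in every rule's right-hand side or depends on a non-nullable symbol.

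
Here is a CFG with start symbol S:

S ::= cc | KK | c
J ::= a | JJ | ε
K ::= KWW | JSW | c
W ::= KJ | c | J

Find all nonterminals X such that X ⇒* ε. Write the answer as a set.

Directly nullable (have an ε-rule): {J}.
W is nullable via W -> J (every symbol on the right is already known nullable).
Not nullable: K, S — each has a terminal in every rule's right-hand side or depends on a non-nullable symbol.

{J, W}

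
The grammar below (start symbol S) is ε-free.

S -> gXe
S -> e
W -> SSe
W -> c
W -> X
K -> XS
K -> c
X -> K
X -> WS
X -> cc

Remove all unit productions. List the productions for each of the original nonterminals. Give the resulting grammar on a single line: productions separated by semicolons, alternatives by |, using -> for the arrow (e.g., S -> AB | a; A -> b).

S -> e | gXe; K -> c | XS; W -> c | WS | XS | cc | SSe; X -> c | WS | XS | cc

Unit productions: W->X, X->K.
Unit pairs (A ⇒* B via units): (W,K), (W,X), (X,K).
S: inherits non-unit rules of {S} → e | gXe.
K: inherits non-unit rules of {K} → XS | c.
W: inherits non-unit rules of {K, W, X} → SSe | WS | XS | c | cc.
X: inherits non-unit rules of {K, X} → WS | XS | c | cc.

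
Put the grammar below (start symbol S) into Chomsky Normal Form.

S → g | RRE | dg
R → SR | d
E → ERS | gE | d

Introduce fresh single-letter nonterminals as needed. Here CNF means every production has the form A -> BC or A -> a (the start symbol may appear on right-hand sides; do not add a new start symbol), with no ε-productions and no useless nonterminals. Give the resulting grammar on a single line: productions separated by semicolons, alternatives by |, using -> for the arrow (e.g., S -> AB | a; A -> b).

S -> g | BA | RD; A -> g; B -> d; C -> RS; D -> RE; E -> d | AE | EC; R -> d | SR

No ε-productions.
No unit productions to eliminate.
TERM: introduce B -> d, A -> g and substitute in every rule of length ≥2.
BIN: E -> ERS becomes E -> EC, C -> RS; S -> RRE becomes S -> RD, D -> RE.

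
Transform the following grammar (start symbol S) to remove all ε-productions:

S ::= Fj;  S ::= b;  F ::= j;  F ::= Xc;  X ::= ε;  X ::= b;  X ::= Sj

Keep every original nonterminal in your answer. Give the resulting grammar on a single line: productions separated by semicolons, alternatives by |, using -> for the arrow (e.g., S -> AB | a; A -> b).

S -> b | Fj; F -> c | j | Xc; X -> b | Sj

Nullable set: {X}.
F -> Xc: X nullable, giving Xc | c.
Drop X -> ε.
Unchanged (no nullable symbols): S -> Fj; S -> b; F -> j; X -> Sj; X -> b.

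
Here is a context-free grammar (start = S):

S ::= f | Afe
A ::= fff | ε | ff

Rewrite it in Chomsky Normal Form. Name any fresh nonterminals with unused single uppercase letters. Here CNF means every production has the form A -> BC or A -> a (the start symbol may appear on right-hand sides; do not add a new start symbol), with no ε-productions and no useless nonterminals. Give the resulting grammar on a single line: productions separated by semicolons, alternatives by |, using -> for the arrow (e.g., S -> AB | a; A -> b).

S -> f | AE | BC; A -> BB | BD; B -> f; C -> e; D -> BB; E -> BC

Nullable: {A}; after ε-elimination: S -> f | fe | Afe; A -> ff | fff.
No unit productions to eliminate.
TERM: introduce C -> e, B -> f and substitute in every rule of length ≥2.
BIN: A -> BBB becomes A -> BD, D -> BB; S -> ABC becomes S -> AE, E -> BC.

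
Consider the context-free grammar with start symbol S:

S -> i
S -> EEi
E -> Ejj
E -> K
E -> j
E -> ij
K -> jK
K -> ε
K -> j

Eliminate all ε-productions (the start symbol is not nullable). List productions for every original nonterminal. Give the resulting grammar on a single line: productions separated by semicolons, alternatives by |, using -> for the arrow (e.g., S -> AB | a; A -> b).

Nullable set: {E, K}.
S -> EEi: E, E nullable, giving EEi | Ei | i.
E -> Ejj: E nullable, giving Ejj | jj.
E -> K: K nullable, giving K.
Drop K -> ε.
K -> jK: K nullable, giving j | jK.
Unchanged (no nullable symbols): S -> i; E -> ij; E -> j; K -> j.

S -> i | Ei | EEi; E -> K | j | ij | jj | Ejj; K -> j | jK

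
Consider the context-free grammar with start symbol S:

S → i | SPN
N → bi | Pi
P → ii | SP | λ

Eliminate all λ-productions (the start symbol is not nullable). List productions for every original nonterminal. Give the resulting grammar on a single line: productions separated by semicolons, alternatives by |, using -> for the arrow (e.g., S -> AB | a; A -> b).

Nullable set: {P}.
S -> SPN: P nullable, giving SN | SPN.
N -> Pi: P nullable, giving Pi | i.
Drop P -> λ.
P -> SP: P nullable, giving S | SP.
Unchanged (no nullable symbols): S -> i; N -> bi; P -> ii.

S -> i | SN | SPN; N -> i | Pi | bi; P -> S | SP | ii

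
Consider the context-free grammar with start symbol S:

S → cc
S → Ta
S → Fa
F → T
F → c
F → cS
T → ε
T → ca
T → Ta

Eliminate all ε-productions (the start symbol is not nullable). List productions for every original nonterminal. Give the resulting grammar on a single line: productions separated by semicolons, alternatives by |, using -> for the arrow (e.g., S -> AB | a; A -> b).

Nullable set: {F, T}.
S -> Fa: F nullable, giving Fa | a.
S -> Ta: T nullable, giving Ta | a.
F -> T: T nullable, giving T.
Drop T -> ε.
T -> Ta: T nullable, giving Ta | a.
Unchanged (no nullable symbols): S -> cc; F -> c; F -> cS; T -> ca.

S -> a | Fa | Ta | cc; F -> T | c | cS; T -> a | Ta | ca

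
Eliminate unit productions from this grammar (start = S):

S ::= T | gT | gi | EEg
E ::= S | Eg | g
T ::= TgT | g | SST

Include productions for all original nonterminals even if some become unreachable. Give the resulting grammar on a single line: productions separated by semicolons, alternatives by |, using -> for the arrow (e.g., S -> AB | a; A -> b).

Unit productions: E->S, S->T.
Unit pairs (A ⇒* B via units): (E,S), (E,T), (S,T).
S: inherits non-unit rules of {S, T} → EEg | SST | TgT | g | gT | gi.
E: inherits non-unit rules of {E, S, T} → EEg | Eg | SST | TgT | g | gT | gi.
T: inherits non-unit rules of {T} → SST | TgT | g.

S -> g | gT | gi | EEg | SST | TgT; E -> g | Eg | gT | gi | EEg | SST | TgT; T -> g | SST | TgT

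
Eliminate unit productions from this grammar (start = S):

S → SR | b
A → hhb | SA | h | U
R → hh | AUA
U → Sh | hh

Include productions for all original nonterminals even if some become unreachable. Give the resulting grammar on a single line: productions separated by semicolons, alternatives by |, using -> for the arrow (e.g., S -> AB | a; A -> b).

Unit productions: A->U.
Unit pairs (A ⇒* B via units): (A,U).
S: inherits non-unit rules of {S} → SR | b.
A: inherits non-unit rules of {A, U} → SA | Sh | h | hh | hhb.
R: inherits non-unit rules of {R} → AUA | hh.
U: inherits non-unit rules of {U} → Sh | hh.

S -> b | SR; A -> h | SA | Sh | hh | hhb; R -> hh | AUA; U -> Sh | hh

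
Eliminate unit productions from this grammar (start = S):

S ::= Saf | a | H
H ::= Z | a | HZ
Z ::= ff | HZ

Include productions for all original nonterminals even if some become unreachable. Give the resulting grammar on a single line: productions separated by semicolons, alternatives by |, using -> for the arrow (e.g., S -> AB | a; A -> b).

S -> a | HZ | ff | Saf; H -> a | HZ | ff; Z -> HZ | ff

Unit productions: H->Z, S->H.
Unit pairs (A ⇒* B via units): (H,Z), (S,H), (S,Z).
S: inherits non-unit rules of {H, S, Z} → HZ | Saf | a | ff.
H: inherits non-unit rules of {H, Z} → HZ | a | ff.
Z: inherits non-unit rules of {Z} → HZ | ff.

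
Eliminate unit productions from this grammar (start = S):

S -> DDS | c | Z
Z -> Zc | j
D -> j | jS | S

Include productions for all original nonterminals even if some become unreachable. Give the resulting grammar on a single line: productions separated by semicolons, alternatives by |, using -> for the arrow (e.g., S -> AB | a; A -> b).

S -> c | j | Zc | DDS; D -> c | j | Zc | jS | DDS; Z -> j | Zc

Unit productions: D->S, S->Z.
Unit pairs (A ⇒* B via units): (D,S), (D,Z), (S,Z).
S: inherits non-unit rules of {S, Z} → DDS | Zc | c | j.
D: inherits non-unit rules of {D, S, Z} → DDS | Zc | c | j | jS.
Z: inherits non-unit rules of {Z} → Zc | j.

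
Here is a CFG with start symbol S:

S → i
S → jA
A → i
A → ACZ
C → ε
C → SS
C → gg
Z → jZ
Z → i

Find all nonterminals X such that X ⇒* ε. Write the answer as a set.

{C}

Directly nullable (have an ε-rule): {C}.
Not nullable: A, S, Z — each has a terminal in every rule's right-hand side or depends on a non-nullable symbol.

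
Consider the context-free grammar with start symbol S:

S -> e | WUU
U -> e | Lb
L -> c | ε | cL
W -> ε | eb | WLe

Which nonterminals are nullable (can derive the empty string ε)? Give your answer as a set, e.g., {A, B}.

{L, W}

Directly nullable (have an ε-rule): {L, W}.
Not nullable: S, U — each has a terminal in every rule's right-hand side or depends on a non-nullable symbol.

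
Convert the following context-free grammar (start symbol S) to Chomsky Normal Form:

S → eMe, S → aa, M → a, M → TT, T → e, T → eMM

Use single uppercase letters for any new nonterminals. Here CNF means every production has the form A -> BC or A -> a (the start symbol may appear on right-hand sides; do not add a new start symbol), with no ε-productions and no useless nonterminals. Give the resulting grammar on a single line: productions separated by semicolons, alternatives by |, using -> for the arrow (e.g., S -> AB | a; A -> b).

No ε-productions.
No unit productions to eliminate.
TERM: introduce A -> a, B -> e and substitute in every rule of length ≥2.
BIN: S -> BMB becomes S -> BC, C -> MB; T -> BMM becomes T -> BD, D -> MM.

S -> AA | BC; A -> a; B -> e; C -> MB; D -> MM; M -> a | TT; T -> e | BD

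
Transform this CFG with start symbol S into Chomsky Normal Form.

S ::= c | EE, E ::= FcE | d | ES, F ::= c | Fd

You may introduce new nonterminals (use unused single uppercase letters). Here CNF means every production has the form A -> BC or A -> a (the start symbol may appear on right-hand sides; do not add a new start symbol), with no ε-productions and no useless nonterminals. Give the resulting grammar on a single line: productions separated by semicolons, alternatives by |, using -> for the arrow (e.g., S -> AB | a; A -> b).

No ε-productions.
No unit productions to eliminate.
TERM: introduce A -> c, B -> d and substitute in every rule of length ≥2.
BIN: E -> FAE becomes E -> FC, C -> AE.

S -> c | EE; A -> c; B -> d; C -> AE; E -> d | ES | FC; F -> c | FB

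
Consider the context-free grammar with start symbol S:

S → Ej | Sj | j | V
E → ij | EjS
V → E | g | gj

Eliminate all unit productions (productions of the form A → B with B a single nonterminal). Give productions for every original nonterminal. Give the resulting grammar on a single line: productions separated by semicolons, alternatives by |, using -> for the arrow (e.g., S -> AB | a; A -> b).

S -> g | j | Ej | Sj | gj | ij | EjS; E -> ij | EjS; V -> g | gj | ij | EjS

Unit productions: S->V, V->E.
Unit pairs (A ⇒* B via units): (S,E), (S,V), (V,E).
S: inherits non-unit rules of {E, S, V} → Ej | EjS | Sj | g | gj | ij | j.
E: inherits non-unit rules of {E} → EjS | ij.
V: inherits non-unit rules of {E, V} → EjS | g | gj | ij.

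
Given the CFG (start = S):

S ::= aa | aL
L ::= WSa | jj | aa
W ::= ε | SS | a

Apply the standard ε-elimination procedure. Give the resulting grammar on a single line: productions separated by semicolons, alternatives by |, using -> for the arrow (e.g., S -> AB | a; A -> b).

Nullable set: {W}.
L -> WSa: W nullable, giving Sa | WSa.
Drop W -> ε.
Unchanged (no nullable symbols): S -> aL; S -> aa; L -> aa; L -> jj; W -> SS; W -> a.

S -> aL | aa; L -> Sa | aa | jj | WSa; W -> a | SS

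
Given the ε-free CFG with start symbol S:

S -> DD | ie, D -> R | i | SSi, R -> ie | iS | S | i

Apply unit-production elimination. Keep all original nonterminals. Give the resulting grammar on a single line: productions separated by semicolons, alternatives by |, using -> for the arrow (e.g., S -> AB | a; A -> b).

Unit productions: D->R, R->S.
Unit pairs (A ⇒* B via units): (D,R), (D,S), (R,S).
S: inherits non-unit rules of {S} → DD | ie.
D: inherits non-unit rules of {D, R, S} → DD | SSi | i | iS | ie.
R: inherits non-unit rules of {R, S} → DD | i | iS | ie.

S -> DD | ie; D -> i | DD | iS | ie | SSi; R -> i | DD | iS | ie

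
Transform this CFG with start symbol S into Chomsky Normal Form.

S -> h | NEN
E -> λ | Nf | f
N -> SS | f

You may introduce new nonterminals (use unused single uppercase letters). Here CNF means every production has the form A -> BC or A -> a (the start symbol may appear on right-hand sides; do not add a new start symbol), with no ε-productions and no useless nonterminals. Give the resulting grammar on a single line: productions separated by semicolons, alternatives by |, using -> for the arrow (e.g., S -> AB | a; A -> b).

Nullable: {E}; after ε-elimination: S -> h | NN | NEN; E -> f | Nf; N -> f | SS.
No unit productions to eliminate.
TERM: introduce A -> f and substitute in every rule of length ≥2.
BIN: S -> NEN becomes S -> NB, B -> EN.

S -> h | NB | NN; A -> f; B -> EN; E -> f | NA; N -> f | SS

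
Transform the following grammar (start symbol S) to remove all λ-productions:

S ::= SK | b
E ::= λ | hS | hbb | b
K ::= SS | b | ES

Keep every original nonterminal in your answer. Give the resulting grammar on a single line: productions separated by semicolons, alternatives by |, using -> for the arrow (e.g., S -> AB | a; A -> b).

Nullable set: {E}.
Drop E -> λ.
K -> ES: E nullable, giving ES | S.
Unchanged (no nullable symbols): S -> SK; S -> b; E -> b; E -> hS; E -> hbb; K -> SS; K -> b.

S -> b | SK; E -> b | hS | hbb; K -> S | b | ES | SS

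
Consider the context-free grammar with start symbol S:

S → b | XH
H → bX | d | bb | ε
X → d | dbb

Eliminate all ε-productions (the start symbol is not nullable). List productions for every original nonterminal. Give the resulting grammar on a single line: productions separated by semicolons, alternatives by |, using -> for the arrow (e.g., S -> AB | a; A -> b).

S -> X | b | XH; H -> d | bX | bb; X -> d | dbb

Nullable set: {H}.
S -> XH: H nullable, giving X | XH.
Drop H -> ε.
Unchanged (no nullable symbols): S -> b; H -> bX; H -> bb; H -> d; X -> d; X -> dbb.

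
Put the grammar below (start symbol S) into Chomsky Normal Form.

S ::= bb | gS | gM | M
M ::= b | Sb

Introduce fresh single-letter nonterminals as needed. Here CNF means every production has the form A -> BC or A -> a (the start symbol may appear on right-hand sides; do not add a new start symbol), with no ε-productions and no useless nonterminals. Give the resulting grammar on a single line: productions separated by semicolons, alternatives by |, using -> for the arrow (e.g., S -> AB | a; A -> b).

No ε-productions.
After unit-elimination: S -> b | Sb | bb | gM | gS; M -> b | Sb.
TERM: introduce A -> b, B -> g and substitute in every rule of length ≥2.

S -> b | AA | BM | BS | SA; A -> b; B -> g; M -> b | SA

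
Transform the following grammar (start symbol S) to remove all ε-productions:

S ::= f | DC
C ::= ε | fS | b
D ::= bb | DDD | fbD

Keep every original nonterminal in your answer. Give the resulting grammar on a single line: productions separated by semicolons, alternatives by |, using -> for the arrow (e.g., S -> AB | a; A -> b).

S -> D | f | DC; C -> b | fS; D -> bb | DDD | fbD

Nullable set: {C}.
S -> DC: C nullable, giving D | DC.
Drop C -> ε.
Unchanged (no nullable symbols): S -> f; C -> b; C -> fS; D -> DDD; D -> bb; D -> fbD.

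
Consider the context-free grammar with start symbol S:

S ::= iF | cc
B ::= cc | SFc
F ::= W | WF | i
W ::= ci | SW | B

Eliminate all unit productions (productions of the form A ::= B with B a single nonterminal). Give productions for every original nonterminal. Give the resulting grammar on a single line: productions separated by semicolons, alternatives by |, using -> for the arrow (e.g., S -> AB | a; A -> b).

Unit productions: F->W, W->B.
Unit pairs (A ⇒* B via units): (F,B), (F,W), (W,B).
S: inherits non-unit rules of {S} → cc | iF.
B: inherits non-unit rules of {B} → SFc | cc.
F: inherits non-unit rules of {B, F, W} → SFc | SW | WF | cc | ci | i.
W: inherits non-unit rules of {B, W} → SFc | SW | cc | ci.

S -> cc | iF; B -> cc | SFc; F -> i | SW | WF | cc | ci | SFc; W -> SW | cc | ci | SFc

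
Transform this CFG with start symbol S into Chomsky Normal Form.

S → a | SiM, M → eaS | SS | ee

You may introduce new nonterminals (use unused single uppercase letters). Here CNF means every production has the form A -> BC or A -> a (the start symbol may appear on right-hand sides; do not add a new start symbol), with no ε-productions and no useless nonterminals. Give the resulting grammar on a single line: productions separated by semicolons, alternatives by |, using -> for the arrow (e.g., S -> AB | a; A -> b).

S -> a | SE; A -> e; B -> a; C -> i; D -> BS; E -> CM; M -> AA | AD | SS

No ε-productions.
No unit productions to eliminate.
TERM: introduce B -> a, A -> e, C -> i and substitute in every rule of length ≥2.
BIN: M -> ABS becomes M -> AD, D -> BS; S -> SCM becomes S -> SE, E -> CM.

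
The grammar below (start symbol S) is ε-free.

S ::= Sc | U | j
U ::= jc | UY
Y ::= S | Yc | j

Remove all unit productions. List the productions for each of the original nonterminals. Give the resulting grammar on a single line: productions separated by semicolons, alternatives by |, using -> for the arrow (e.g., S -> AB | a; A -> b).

Unit productions: S->U, Y->S.
Unit pairs (A ⇒* B via units): (S,U), (Y,S), (Y,U).
S: inherits non-unit rules of {S, U} → Sc | UY | j | jc.
U: inherits non-unit rules of {U} → UY | jc.
Y: inherits non-unit rules of {S, U, Y} → Sc | UY | Yc | j | jc.

S -> j | Sc | UY | jc; U -> UY | jc; Y -> j | Sc | UY | Yc | jc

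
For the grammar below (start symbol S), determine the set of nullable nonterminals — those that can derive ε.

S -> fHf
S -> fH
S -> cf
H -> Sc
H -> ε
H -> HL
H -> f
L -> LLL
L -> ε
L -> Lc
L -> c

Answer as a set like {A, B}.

Directly nullable (have an ε-rule): {H, L}.
Not nullable: S — each has a terminal in every rule's right-hand side or depends on a non-nullable symbol.

{H, L}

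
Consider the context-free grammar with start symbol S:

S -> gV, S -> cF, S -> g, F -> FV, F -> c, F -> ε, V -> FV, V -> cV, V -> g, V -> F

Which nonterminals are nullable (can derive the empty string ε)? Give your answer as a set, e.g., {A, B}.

{F, V}

Directly nullable (have an ε-rule): {F}.
V is nullable via V -> F (every symbol on the right is already known nullable).
Not nullable: S — each has a terminal in every rule's right-hand side or depends on a non-nullable symbol.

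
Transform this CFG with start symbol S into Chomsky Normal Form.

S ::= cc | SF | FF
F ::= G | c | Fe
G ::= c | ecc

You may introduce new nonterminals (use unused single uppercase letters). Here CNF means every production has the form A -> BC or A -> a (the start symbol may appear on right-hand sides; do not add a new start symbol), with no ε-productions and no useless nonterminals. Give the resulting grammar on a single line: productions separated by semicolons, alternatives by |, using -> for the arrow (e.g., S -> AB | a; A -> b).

S -> BB | FF | SF; A -> e; B -> c; C -> BB; F -> c | AC | FA

No ε-productions.
After unit-elimination: S -> FF | SF | cc; F -> c | Fe | ecc; G -> c | ecc.
TERM: introduce B -> c, A -> e and substitute in every rule of length ≥2.
BIN: F -> ABB becomes F -> AC, C -> BB; G -> ABB becomes G -> AD, D -> BB.
Drop unreachable/unproductive: G.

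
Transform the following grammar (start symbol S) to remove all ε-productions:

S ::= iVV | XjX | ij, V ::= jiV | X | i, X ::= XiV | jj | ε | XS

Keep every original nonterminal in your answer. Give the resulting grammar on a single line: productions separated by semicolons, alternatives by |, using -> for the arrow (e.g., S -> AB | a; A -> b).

Nullable set: {V, X}.
S -> XjX: X, X nullable, giving Xj | XjX | j | jX.
S -> iVV: V, V nullable, giving i | iV | iVV.
V -> X: X nullable, giving X.
V -> jiV: V nullable, giving ji | jiV.
Drop X -> ε.
X -> XS: X nullable, giving S | XS.
X -> XiV: X, V nullable, giving Xi | XiV | i | iV.
Unchanged (no nullable symbols): S -> ij; V -> i; X -> jj.

S -> i | j | Xj | iV | ij | jX | XjX | iVV; V -> X | i | ji | jiV; X -> S | i | XS | Xi | iV | jj | XiV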